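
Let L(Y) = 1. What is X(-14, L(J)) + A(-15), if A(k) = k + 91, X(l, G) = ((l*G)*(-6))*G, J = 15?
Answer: 160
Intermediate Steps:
X(l, G) = -6*l*G² (X(l, G) = ((G*l)*(-6))*G = (-6*G*l)*G = -6*l*G²)
A(k) = 91 + k
X(-14, L(J)) + A(-15) = -6*(-14)*1² + (91 - 15) = -6*(-14)*1 + 76 = 84 + 76 = 160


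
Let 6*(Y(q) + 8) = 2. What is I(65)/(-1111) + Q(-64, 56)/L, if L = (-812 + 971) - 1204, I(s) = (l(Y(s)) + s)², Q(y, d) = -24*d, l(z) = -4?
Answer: -217751/105545 ≈ -2.0631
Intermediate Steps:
Y(q) = -23/3 (Y(q) = -8 + (⅙)*2 = -8 + ⅓ = -23/3)
I(s) = (-4 + s)²
L = -1045 (L = 159 - 1204 = -1045)
I(65)/(-1111) + Q(-64, 56)/L = (-4 + 65)²/(-1111) - 24*56/(-1045) = 61²*(-1/1111) - 1344*(-1/1045) = 3721*(-1/1111) + 1344/1045 = -3721/1111 + 1344/1045 = -217751/105545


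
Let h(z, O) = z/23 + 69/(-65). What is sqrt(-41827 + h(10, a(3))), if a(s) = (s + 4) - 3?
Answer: I*sqrt(93485791490)/1495 ≈ 204.52*I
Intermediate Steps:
a(s) = 1 + s (a(s) = (4 + s) - 3 = 1 + s)
h(z, O) = -69/65 + z/23 (h(z, O) = z*(1/23) + 69*(-1/65) = z/23 - 69/65 = -69/65 + z/23)
sqrt(-41827 + h(10, a(3))) = sqrt(-41827 + (-69/65 + (1/23)*10)) = sqrt(-41827 + (-69/65 + 10/23)) = sqrt(-41827 - 937/1495) = sqrt(-62532302/1495) = I*sqrt(93485791490)/1495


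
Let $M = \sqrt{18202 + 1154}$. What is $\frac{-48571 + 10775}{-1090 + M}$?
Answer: $\frac{5149705}{146093} + \frac{9449 \sqrt{4839}}{146093} \approx 39.749$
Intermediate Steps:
$M = 2 \sqrt{4839}$ ($M = \sqrt{19356} = 2 \sqrt{4839} \approx 139.13$)
$\frac{-48571 + 10775}{-1090 + M} = \frac{-48571 + 10775}{-1090 + 2 \sqrt{4839}} = - \frac{37796}{-1090 + 2 \sqrt{4839}}$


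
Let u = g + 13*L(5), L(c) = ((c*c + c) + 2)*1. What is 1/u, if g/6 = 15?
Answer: 1/506 ≈ 0.0019763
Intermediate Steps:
g = 90 (g = 6*15 = 90)
L(c) = 2 + c + c² (L(c) = ((c² + c) + 2)*1 = ((c + c²) + 2)*1 = (2 + c + c²)*1 = 2 + c + c²)
u = 506 (u = 90 + 13*(2 + 5 + 5²) = 90 + 13*(2 + 5 + 25) = 90 + 13*32 = 90 + 416 = 506)
1/u = 1/506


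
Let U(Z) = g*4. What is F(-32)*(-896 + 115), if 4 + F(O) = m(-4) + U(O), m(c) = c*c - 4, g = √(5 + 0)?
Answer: -6248 - 3124*√5 ≈ -13233.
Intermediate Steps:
g = √5 ≈ 2.2361
m(c) = -4 + c² (m(c) = c² - 4 = -4 + c²)
U(Z) = 4*√5 (U(Z) = √5*4 = 4*√5)
F(O) = 8 + 4*√5 (F(O) = -4 + ((-4 + (-4)²) + 4*√5) = -4 + ((-4 + 16) + 4*√5) = -4 + (12 + 4*√5) = 8 + 4*√5)
F(-32)*(-896 + 115) = (8 + 4*√5)*(-896 + 115) = (8 + 4*√5)*(-781) = -6248 - 3124*√5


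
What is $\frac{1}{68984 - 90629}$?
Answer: $- \frac{1}{21645} \approx -4.62 \cdot 10^{-5}$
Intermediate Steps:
$\frac{1}{68984 - 90629} = \frac{1}{-21645} = - \frac{1}{21645}$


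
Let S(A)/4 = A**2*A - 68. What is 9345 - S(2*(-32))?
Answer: 1058193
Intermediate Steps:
S(A) = -272 + 4*A**3 (S(A) = 4*(A**2*A - 68) = 4*(A**3 - 68) = 4*(-68 + A**3) = -272 + 4*A**3)
9345 - S(2*(-32)) = 9345 - (-272 + 4*(2*(-32))**3) = 9345 - (-272 + 4*(-64)**3) = 9345 - (-272 + 4*(-262144)) = 9345 - (-272 - 1048576) = 9345 - 1*(-1048848) = 9345 + 1048848 = 1058193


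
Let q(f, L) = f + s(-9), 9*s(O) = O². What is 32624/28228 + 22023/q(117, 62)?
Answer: 17382663/98798 ≈ 175.94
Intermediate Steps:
s(O) = O²/9
q(f, L) = 9 + f (q(f, L) = f + (⅑)*(-9)² = f + (⅑)*81 = f + 9 = 9 + f)
32624/28228 + 22023/q(117, 62) = 32624/28228 + 22023/(9 + 117) = 32624*(1/28228) + 22023/126 = 8156/7057 + 22023*(1/126) = 8156/7057 + 2447/14 = 17382663/98798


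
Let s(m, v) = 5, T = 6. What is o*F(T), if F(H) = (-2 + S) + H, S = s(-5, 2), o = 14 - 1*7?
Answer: 63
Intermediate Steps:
o = 7 (o = 14 - 7 = 7)
S = 5
F(H) = 3 + H (F(H) = (-2 + 5) + H = 3 + H)
o*F(T) = 7*(3 + 6) = 7*9 = 63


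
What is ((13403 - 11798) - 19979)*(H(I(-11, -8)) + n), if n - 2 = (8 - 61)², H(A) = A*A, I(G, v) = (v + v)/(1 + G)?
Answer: -1292408786/25 ≈ -5.1696e+7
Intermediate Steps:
I(G, v) = 2*v/(1 + G) (I(G, v) = (2*v)/(1 + G) = 2*v/(1 + G))
H(A) = A²
n = 2811 (n = 2 + (8 - 61)² = 2 + (-53)² = 2 + 2809 = 2811)
((13403 - 11798) - 19979)*(H(I(-11, -8)) + n) = ((13403 - 11798) - 19979)*((2*(-8)/(1 - 11))² + 2811) = (1605 - 19979)*((2*(-8)/(-10))² + 2811) = -18374*((2*(-8)*(-⅒))² + 2811) = -18374*((8/5)² + 2811) = -18374*(64/25 + 2811) = -18374*70339/25 = -1292408786/25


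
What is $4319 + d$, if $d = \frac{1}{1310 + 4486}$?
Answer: $\frac{25032925}{5796} \approx 4319.0$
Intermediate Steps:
$d = \frac{1}{5796} \approx 0.00017253$
$4319 + d = 4319 + \frac{1}{5796} = \frac{25032925}{5796}$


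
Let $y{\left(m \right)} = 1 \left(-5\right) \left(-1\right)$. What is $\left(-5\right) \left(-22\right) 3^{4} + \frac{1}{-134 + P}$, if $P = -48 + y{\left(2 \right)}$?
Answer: $\frac{1577069}{177} \approx 8910.0$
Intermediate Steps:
$y{\left(m \right)} = 5$ ($y{\left(m \right)} = \left(-5\right) \left(-1\right) = 5$)
$P = -43$ ($P = -48 + 5 = -43$)
$\left(-5\right) \left(-22\right) 3^{4} + \frac{1}{-134 + P} = \left(-5\right) \left(-22\right) 3^{4} + \frac{1}{-134 - 43} = 110 \cdot 81 + \frac{1}{-177} = 8910 - \frac{1}{177} = \frac{1577069}{177}$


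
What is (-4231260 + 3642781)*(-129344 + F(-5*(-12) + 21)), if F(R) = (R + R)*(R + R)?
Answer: 60672184900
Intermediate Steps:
F(R) = 4*R² (F(R) = (2*R)*(2*R) = 4*R²)
(-4231260 + 3642781)*(-129344 + F(-5*(-12) + 21)) = (-4231260 + 3642781)*(-129344 + 4*(-5*(-12) + 21)²) = -588479*(-129344 + 4*(60 + 21)²) = -588479*(-129344 + 4*81²) = -588479*(-129344 + 4*6561) = -588479*(-129344 + 26244) = -588479*(-103100) = 60672184900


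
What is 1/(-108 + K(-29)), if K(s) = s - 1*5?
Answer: -1/142 ≈ -0.0070423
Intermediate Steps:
K(s) = -5 + s (K(s) = s - 5 = -5 + s)
1/(-108 + K(-29)) = 1/(-108 + (-5 - 29)) = 1/(-108 - 34) = 1/(-142) = -1/142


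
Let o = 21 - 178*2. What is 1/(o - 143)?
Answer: -1/478 ≈ -0.0020920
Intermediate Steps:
o = -335 (o = 21 - 356 = -335)
1/(o - 143) = 1/(-335 - 143) = 1/(-478) = -1/478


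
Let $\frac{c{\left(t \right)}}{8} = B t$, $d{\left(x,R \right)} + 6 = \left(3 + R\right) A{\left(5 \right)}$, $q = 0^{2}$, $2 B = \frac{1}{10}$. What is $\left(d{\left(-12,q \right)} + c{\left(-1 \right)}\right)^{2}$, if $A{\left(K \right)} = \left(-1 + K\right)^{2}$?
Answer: $\frac{43264}{25} \approx 1730.6$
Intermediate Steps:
$B = \frac{1}{20}$ ($B = \frac{1}{2 \cdot 10} = \frac{1}{2} \cdot \frac{1}{10} = \frac{1}{20} \approx 0.05$)
$q = 0$
$d{\left(x,R \right)} = 42 + 16 R$ ($d{\left(x,R \right)} = -6 + \left(3 + R\right) \left(-1 + 5\right)^{2} = -6 + \left(3 + R\right) 4^{2} = -6 + \left(3 + R\right) 16 = -6 + \left(48 + 16 R\right) = 42 + 16 R$)
$c{\left(t \right)} = \frac{2 t}{5}$ ($c{\left(t \right)} = 8 \frac{t}{20} = \frac{2 t}{5}$)
$\left(d{\left(-12,q \right)} + c{\left(-1 \right)}\right)^{2} = \left(\left(42 + 16 \cdot 0\right) + \frac{2}{5} \left(-1\right)\right)^{2} = \left(\left(42 + 0\right) - \frac{2}{5}\right)^{2} = \left(42 - \frac{2}{5}\right)^{2} = \left(\frac{208}{5}\right)^{2} = \frac{43264}{25}$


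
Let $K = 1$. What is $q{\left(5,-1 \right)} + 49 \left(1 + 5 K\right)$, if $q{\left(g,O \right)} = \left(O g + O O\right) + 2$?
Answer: $292$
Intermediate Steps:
$q{\left(g,O \right)} = 2 + O^{2} + O g$ ($q{\left(g,O \right)} = \left(O g + O^{2}\right) + 2 = \left(O^{2} + O g\right) + 2 = 2 + O^{2} + O g$)
$q{\left(5,-1 \right)} + 49 \left(1 + 5 K\right) = \left(2 + \left(-1\right)^{2} - 5\right) + 49 \left(1 + 5 \cdot 1\right) = \left(2 + 1 - 5\right) + 49 \left(1 + 5\right) = -2 + 49 \cdot 6 = -2 + 294 = 292$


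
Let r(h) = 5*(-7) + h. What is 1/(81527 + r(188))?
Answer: 1/81680 ≈ 1.2243e-5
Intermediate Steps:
r(h) = -35 + h
1/(81527 + r(188)) = 1/(81527 + (-35 + 188)) = 1/(81527 + 153) = 1/81680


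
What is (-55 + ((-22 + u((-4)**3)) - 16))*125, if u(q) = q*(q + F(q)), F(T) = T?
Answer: 1012375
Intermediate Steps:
u(q) = 2*q**2 (u(q) = q*(q + q) = q*(2*q) = 2*q**2)
(-55 + ((-22 + u((-4)**3)) - 16))*125 = (-55 + ((-22 + 2*((-4)**3)**2) - 16))*125 = (-55 + ((-22 + 2*(-64)**2) - 16))*125 = (-55 + ((-22 + 2*4096) - 16))*125 = (-55 + ((-22 + 8192) - 16))*125 = (-55 + (8170 - 16))*125 = (-55 + 8154)*125 = 8099*125 = 1012375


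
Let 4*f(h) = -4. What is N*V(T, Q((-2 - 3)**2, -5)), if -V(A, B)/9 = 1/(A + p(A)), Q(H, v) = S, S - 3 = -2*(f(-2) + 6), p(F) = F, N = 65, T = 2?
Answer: -585/4 ≈ -146.25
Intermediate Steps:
f(h) = -1 (f(h) = (1/4)*(-4) = -1)
S = -7 (S = 3 - 2*(-1 + 6) = 3 - 2*5 = 3 - 10 = -7)
Q(H, v) = -7
V(A, B) = -9/(2*A) (V(A, B) = -9/(A + A) = -9*1/(2*A) = -9/(2*A))
N*V(T, Q((-2 - 3)**2, -5)) = 65*(-9/2/2) = 65*(-9/2*1/2) = 65*(-9/4) = -585/4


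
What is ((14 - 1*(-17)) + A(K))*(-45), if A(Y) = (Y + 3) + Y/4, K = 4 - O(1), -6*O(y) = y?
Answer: -14115/8 ≈ -1764.4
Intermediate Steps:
O(y) = -y/6
K = 25/6 (K = 4 - (-1)/6 = 4 - 1*(-⅙) = 4 + ⅙ = 25/6 ≈ 4.1667)
A(Y) = 3 + 5*Y/4 (A(Y) = (3 + Y) + Y*(¼) = (3 + Y) + Y/4 = 3 + 5*Y/4)
((14 - 1*(-17)) + A(K))*(-45) = ((14 - 1*(-17)) + (3 + (5/4)*(25/6)))*(-45) = ((14 + 17) + (3 + 125/24))*(-45) = (31 + 197/24)*(-45) = (941/24)*(-45) = -14115/8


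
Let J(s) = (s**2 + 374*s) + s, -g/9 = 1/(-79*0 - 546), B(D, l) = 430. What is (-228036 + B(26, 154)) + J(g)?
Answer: -7539016385/33124 ≈ -2.2760e+5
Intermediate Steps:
g = 3/182 (g = -9/(-79*0 - 546) = -9/(0 - 546) = -9/(-546) = -9*(-1/546) = 3/182 ≈ 0.016484)
J(s) = s**2 + 375*s
(-228036 + B(26, 154)) + J(g) = (-228036 + 430) + 3*(375 + 3/182)/182 = -227606 + (3/182)*(68253/182) = -227606 + 204759/33124 = -7539016385/33124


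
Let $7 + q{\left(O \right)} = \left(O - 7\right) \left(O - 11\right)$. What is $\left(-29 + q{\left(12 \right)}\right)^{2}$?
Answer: $961$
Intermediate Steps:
$q{\left(O \right)} = -7 + \left(-11 + O\right) \left(-7 + O\right)$ ($q{\left(O \right)} = -7 + \left(O - 7\right) \left(O - 11\right) = -7 + \left(-7 + O\right) \left(-11 + O\right) = -7 + \left(-11 + O\right) \left(-7 + O\right)$)
$\left(-29 + q{\left(12 \right)}\right)^{2} = \left(-29 + \left(70 + 12^{2} - 216\right)\right)^{2} = \left(-29 + \left(70 + 144 - 216\right)\right)^{2} = \left(-29 - 2\right)^{2} = \left(-31\right)^{2} = 961$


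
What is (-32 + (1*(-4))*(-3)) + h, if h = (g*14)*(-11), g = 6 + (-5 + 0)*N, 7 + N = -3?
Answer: -8644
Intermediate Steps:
N = -10 (N = -7 - 3 = -10)
g = 56 (g = 6 + (-5 + 0)*(-10) = 6 - 5*(-10) = 6 + 50 = 56)
h = -8624 (h = (56*14)*(-11) = 784*(-11) = -8624)
(-32 + (1*(-4))*(-3)) + h = (-32 + (1*(-4))*(-3)) - 8624 = (-32 - 4*(-3)) - 8624 = (-32 + 12) - 8624 = -20 - 8624 = -8644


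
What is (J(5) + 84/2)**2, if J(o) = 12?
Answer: 2916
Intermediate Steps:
(J(5) + 84/2)**2 = (12 + 84/2)**2 = (12 + 84*(1/2))**2 = (12 + 42)**2 = 54**2 = 2916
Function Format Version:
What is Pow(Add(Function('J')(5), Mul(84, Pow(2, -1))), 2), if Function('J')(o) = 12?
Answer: 2916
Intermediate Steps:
Pow(Add(Function('J')(5), Mul(84, Pow(2, -1))), 2) = Pow(Add(12, Mul(84, Pow(2, -1))), 2) = Pow(Add(12, Mul(84, Rational(1, 2))), 2) = Pow(Add(12, 42), 2) = Pow(54, 2) = 2916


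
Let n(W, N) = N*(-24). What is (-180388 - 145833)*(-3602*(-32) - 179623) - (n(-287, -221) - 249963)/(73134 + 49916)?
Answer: 2583466415808609/123050 ≈ 2.0995e+10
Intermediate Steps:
n(W, N) = -24*N
(-180388 - 145833)*(-3602*(-32) - 179623) - (n(-287, -221) - 249963)/(73134 + 49916) = (-180388 - 145833)*(-3602*(-32) - 179623) - (-24*(-221) - 249963)/(73134 + 49916) = -326221*(115264 - 179623) - (5304 - 249963)/123050 = -326221*(-64359) - (-244659)/123050 = 20995257339 - 1*(-244659/123050) = 20995257339 + 244659/123050 = 2583466415808609/123050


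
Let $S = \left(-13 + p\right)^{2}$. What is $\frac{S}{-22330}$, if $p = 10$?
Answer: $- \frac{9}{22330} \approx -0.00040305$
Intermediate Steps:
$S = 9$ ($S = \left(-13 + 10\right)^{2} = \left(-3\right)^{2} = 9$)
$\frac{S}{-22330} = \frac{9}{-22330} = 9 \left(- \frac{1}{22330}\right) = - \frac{9}{22330}$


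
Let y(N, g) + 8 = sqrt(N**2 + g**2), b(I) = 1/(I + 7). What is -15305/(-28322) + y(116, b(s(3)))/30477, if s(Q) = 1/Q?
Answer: 466223909/863169594 + sqrt(6512713)/670494 ≈ 0.54394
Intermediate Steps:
b(I) = 1/(7 + I)
y(N, g) = -8 + sqrt(N**2 + g**2)
-15305/(-28322) + y(116, b(s(3)))/30477 = -15305/(-28322) + (-8 + sqrt(116**2 + (1/(7 + 1/3))**2))/30477 = -15305*(-1/28322) + (-8 + sqrt(13456 + (1/(7 + 1/3))**2))*(1/30477) = 15305/28322 + (-8 + sqrt(13456 + (1/(22/3))**2))*(1/30477) = 15305/28322 + (-8 + sqrt(13456 + (3/22)**2))*(1/30477) = 15305/28322 + (-8 + sqrt(13456 + 9/484))*(1/30477) = 15305/28322 + (-8 + sqrt(6512713/484))*(1/30477) = 15305/28322 + (-8 + sqrt(6512713)/22)*(1/30477) = 15305/28322 + (-8/30477 + sqrt(6512713)/670494) = 466223909/863169594 + sqrt(6512713)/670494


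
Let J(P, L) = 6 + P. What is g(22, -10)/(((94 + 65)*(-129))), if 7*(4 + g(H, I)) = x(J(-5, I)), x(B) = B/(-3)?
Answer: 85/430731 ≈ 0.00019734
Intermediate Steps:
x(B) = -B/3 (x(B) = B*(-⅓) = -B/3)
g(H, I) = -85/21 (g(H, I) = -4 + (-(6 - 5)/3)/7 = -4 + (-⅓*1)/7 = -4 + (⅐)*(-⅓) = -4 - 1/21 = -85/21)
g(22, -10)/(((94 + 65)*(-129))) = -85*(-1/(129*(94 + 65)))/21 = -85/(21*(159*(-129))) = -85/21/(-20511) = -85/21*(-1/20511) = 85/430731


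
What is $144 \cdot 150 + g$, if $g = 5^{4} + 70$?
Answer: $22295$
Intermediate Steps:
$g = 695$ ($g = 625 + 70 = 695$)
$144 \cdot 150 + g = 144 \cdot 150 + 695 = 21600 + 695 = 22295$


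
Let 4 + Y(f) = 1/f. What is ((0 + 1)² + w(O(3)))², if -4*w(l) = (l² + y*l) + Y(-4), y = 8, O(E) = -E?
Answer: 8649/256 ≈ 33.785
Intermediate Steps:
Y(f) = -4 + 1/f
w(l) = 17/16 - 2*l - l²/4 (w(l) = -((l² + 8*l) + (-4 + 1/(-4)))/4 = -((l² + 8*l) + (-4 - ¼))/4 = -((l² + 8*l) - 17/4)/4 = -(-17/4 + l² + 8*l)/4 = 17/16 - 2*l - l²/4)
((0 + 1)² + w(O(3)))² = ((0 + 1)² + (17/16 - (-2)*3 - (-1*3)²/4))² = (1² + (17/16 - 2*(-3) - ¼*(-3)²))² = (1 + (17/16 + 6 - ¼*9))² = (1 + (17/16 + 6 - 9/4))² = (1 + 77/16)² = (93/16)² = 8649/256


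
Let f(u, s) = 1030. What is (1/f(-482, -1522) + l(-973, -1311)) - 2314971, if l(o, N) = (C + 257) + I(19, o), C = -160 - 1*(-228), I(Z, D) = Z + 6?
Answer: -2384059629/1030 ≈ -2.3146e+6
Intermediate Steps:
I(Z, D) = 6 + Z
C = 68 (C = -160 + 228 = 68)
l(o, N) = 350 (l(o, N) = (68 + 257) + (6 + 19) = 325 + 25 = 350)
(1/f(-482, -1522) + l(-973, -1311)) - 2314971 = (1/1030 + 350) - 2314971 = 360501/1030 - 2314971 = -2384059629/1030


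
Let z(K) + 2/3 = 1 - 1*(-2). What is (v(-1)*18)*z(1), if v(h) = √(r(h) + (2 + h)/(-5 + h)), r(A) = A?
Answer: 7*I*√42 ≈ 45.365*I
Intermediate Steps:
z(K) = 7/3 (z(K) = -⅔ + (1 - 1*(-2)) = -⅔ + (1 + 2) = -⅔ + 3 = 7/3)
v(h) = √(h + (2 + h)/(-5 + h))
(v(-1)*18)*z(1) = (√((2 - 1 - (-5 - 1))/(-5 - 1))*18)*(7/3) = (√((2 - 1 - 1*(-6))/(-6))*18)*(7/3) = (√(-(2 - 1 + 6)/6)*18)*(7/3) = (√(-⅙*7)*18)*(7/3) = (√(-7/6)*18)*(7/3) = ((I*√42/6)*18)*(7/3) = (3*I*√42)*(7/3) = 7*I*√42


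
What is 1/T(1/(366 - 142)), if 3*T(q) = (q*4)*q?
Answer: 37632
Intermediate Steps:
T(q) = 4*q²/3 (T(q) = ((q*4)*q)/3 = ((4*q)*q)/3 = (4*q²)/3 = 4*q²/3)
1/T(1/(366 - 142)) = 1/(4*(1/(366 - 142))²/3) = 1/(4*(1/224)²/3) = 1/((4/3)*(1/50176)) = 1/(1/37632) = 37632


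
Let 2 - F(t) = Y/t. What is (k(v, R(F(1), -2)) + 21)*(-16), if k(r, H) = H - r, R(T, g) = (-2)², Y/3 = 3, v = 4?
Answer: -336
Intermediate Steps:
Y = 9 (Y = 3*3 = 9)
F(t) = 2 - 9/t
R(T, g) = 4
(k(v, R(F(1), -2)) + 21)*(-16) = ((4 - 1*4) + 21)*(-16) = ((4 - 4) + 21)*(-16) = (0 + 21)*(-16) = 21*(-16) = -336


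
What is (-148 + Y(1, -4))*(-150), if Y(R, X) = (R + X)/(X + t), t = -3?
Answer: 154950/7 ≈ 22136.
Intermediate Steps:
Y(R, X) = (R + X)/(-3 + X) (Y(R, X) = (R + X)/(X - 3) = (R + X)/(-3 + X))
(-148 + Y(1, -4))*(-150) = (-148 + (1 - 4)/(-3 - 4))*(-150) = (-148 - 3/(-7))*(-150) = (-148 - 1/7*(-3))*(-150) = (-148 + 3/7)*(-150) = -1033/7*(-150) = 154950/7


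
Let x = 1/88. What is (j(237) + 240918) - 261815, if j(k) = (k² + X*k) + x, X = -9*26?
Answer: -1776367/88 ≈ -20186.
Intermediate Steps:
X = -234
x = 1/88 ≈ 0.011364
j(k) = 1/88 + k² - 234*k (j(k) = (k² - 234*k) + 1/88 = 1/88 + k² - 234*k)
(j(237) + 240918) - 261815 = ((1/88 + 237² - 234*237) + 240918) - 261815 = ((1/88 + 56169 - 55458) + 240918) - 261815 = (62569/88 + 240918) - 261815 = 21263353/88 - 261815 = -1776367/88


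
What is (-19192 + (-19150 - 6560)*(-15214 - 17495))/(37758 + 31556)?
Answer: 420464599/34657 ≈ 12132.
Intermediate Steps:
(-19192 + (-19150 - 6560)*(-15214 - 17495))/(37758 + 31556) = (-19192 - 25710*(-32709))/69314 = (-19192 + 840948390)*(1/69314) = 840929198*(1/69314) = 420464599/34657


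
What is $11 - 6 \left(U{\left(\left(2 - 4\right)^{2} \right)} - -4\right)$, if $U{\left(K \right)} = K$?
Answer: $-37$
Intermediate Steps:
$11 - 6 \left(U{\left(\left(2 - 4\right)^{2} \right)} - -4\right) = 11 - 6 \left(\left(2 - 4\right)^{2} - -4\right) = 11 - 6 \left(\left(-2\right)^{2} + 4\right) = 11 - 6 \left(4 + 4\right) = 11 - 48 = -37$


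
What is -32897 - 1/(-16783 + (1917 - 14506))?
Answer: -966250683/29372 ≈ -32897.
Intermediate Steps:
-32897 - 1/(-16783 + (1917 - 14506)) = -32897 - 1/(-16783 - 12589) = -32897 - 1/(-29372) = -32897 - 1*(-1/29372) = -32897 + 1/29372 = -966250683/29372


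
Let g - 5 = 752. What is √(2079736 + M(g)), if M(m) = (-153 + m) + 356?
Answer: 2*√520174 ≈ 1442.5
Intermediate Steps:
g = 757 (g = 5 + 752 = 757)
M(m) = 203 + m
√(2079736 + M(g)) = √(2079736 + (203 + 757)) = √(2079736 + 960) = √2080696 = 2*√520174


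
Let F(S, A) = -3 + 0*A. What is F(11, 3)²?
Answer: 9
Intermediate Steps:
F(S, A) = -3 (F(S, A) = -3 + 0 = -3)
F(11, 3)² = (-3)² = 9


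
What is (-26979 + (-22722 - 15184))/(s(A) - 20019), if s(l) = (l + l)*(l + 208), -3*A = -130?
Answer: -583965/15869 ≈ -36.799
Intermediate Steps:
A = 130/3 (A = -⅓*(-130) = 130/3 ≈ 43.333)
s(l) = 2*l*(208 + l) (s(l) = (2*l)*(208 + l) = 2*l*(208 + l))
(-26979 + (-22722 - 15184))/(s(A) - 20019) = (-26979 + (-22722 - 15184))/(2*(130/3)*(208 + 130/3) - 20019) = (-26979 - 37906)/(2*(130/3)*(754/3) - 20019) = -64885/(196040/9 - 20019) = -64885/15869/9 = -64885*9/15869 = -583965/15869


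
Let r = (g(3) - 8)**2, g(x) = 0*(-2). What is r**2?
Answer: 4096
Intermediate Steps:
g(x) = 0
r = 64 (r = (0 - 8)**2 = (-8)**2 = 64)
r**2 = 64**2 = 4096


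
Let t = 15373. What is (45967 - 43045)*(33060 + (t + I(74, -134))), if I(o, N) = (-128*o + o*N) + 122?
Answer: 85225974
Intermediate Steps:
I(o, N) = 122 - 128*o + N*o (I(o, N) = (-128*o + N*o) + 122 = 122 - 128*o + N*o)
(45967 - 43045)*(33060 + (t + I(74, -134))) = (45967 - 43045)*(33060 + (15373 + (122 - 128*74 - 134*74))) = 2922*(33060 + (15373 + (122 - 9472 - 9916))) = 2922*(33060 + (15373 - 19266)) = 2922*(33060 - 3893) = 2922*29167 = 85225974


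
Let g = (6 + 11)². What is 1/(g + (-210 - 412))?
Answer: -1/333 ≈ -0.0030030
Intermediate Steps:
g = 289 (g = 17² = 289)
1/(g + (-210 - 412)) = 1/(289 + (-210 - 412)) = 1/(289 - 622) = 1/(-333) = -1/333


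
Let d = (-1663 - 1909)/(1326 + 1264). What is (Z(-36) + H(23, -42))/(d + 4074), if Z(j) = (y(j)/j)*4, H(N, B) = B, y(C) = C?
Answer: -24605/2637022 ≈ -0.0093306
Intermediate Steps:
d = -1786/1295 (d = -3572/2590 = -3572*1/2590 = -1786/1295 ≈ -1.3792)
Z(j) = 4 (Z(j) = (j/j)*4 = 1*4 = 4)
(Z(-36) + H(23, -42))/(d + 4074) = (4 - 42)/(-1786/1295 + 4074) = -38/5274044/1295 = -38*1295/5274044 = -24605/2637022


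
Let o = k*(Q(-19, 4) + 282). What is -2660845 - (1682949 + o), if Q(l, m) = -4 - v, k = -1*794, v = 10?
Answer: -4131002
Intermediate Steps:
k = -794
Q(l, m) = -14 (Q(l, m) = -4 - 1*10 = -4 - 10 = -14)
o = -212792 (o = -794*(-14 + 282) = -794*268 = -212792)
-2660845 - (1682949 + o) = -2660845 - (1682949 - 212792) = -2660845 - 1*1470157 = -2660845 - 1470157 = -4131002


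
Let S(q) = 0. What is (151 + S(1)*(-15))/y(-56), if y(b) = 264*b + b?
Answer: -151/14840 ≈ -0.010175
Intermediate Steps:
y(b) = 265*b
(151 + S(1)*(-15))/y(-56) = (151 + 0*(-15))/((265*(-56))) = (151 + 0)/(-14840) = 151*(-1/14840) = -151/14840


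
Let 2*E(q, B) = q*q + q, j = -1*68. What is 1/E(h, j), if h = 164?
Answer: 1/13530 ≈ 7.3910e-5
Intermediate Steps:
j = -68
E(q, B) = q/2 + q²/2 (E(q, B) = (q*q + q)/2 = (q² + q)/2 = (q + q²)/2 = q/2 + q²/2)
1/E(h, j) = 1/((½)*164*(1 + 164)) = 1/((½)*164*165) = 1/13530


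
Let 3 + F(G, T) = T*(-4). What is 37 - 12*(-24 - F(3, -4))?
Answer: 481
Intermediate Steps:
F(G, T) = -3 - 4*T (F(G, T) = -3 + T*(-4) = -3 - 4*T)
37 - 12*(-24 - F(3, -4)) = 37 - 12*(-24 - (-3 - 4*(-4))) = 37 - 12*(-24 - (-3 + 16)) = 37 - 12*(-24 - 1*13) = 37 - 12*(-24 - 13) = 37 - 12*(-37) = 37 + 444 = 481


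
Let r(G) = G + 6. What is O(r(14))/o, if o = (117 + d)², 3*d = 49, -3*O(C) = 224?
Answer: -21/5000 ≈ -0.0042000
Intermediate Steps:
r(G) = 6 + G
O(C) = -224/3 (O(C) = -⅓*224 = -224/3)
d = 49/3 (d = (⅓)*49 = 49/3 ≈ 16.333)
o = 160000/9 (o = (117 + 49/3)² = (400/3)² = 160000/9 ≈ 17778.)
O(r(14))/o = -224/(3*160000/9) = -224/3*9/160000 = -21/5000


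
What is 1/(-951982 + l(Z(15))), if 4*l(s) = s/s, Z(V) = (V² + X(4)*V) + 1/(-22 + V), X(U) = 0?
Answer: -4/3807927 ≈ -1.0504e-6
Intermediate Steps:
Z(V) = V² + 1/(-22 + V) (Z(V) = (V² + 0*V) + 1/(-22 + V) = (V² + 0) + 1/(-22 + V) = V² + 1/(-22 + V))
l(s) = ¼ (l(s) = (s/s)/4 = (¼)*1 = ¼)
1/(-951982 + l(Z(15))) = 1/(-951982 + ¼) = 1/(-3807927/4) = -4/3807927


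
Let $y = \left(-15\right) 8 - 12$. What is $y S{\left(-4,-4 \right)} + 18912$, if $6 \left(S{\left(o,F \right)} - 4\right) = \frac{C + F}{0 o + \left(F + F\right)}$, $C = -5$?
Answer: $\frac{73437}{4} \approx 18359.0$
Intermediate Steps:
$y = -132$ ($y = -120 - 12 = -132$)
$S{\left(o,F \right)} = 4 + \frac{-5 + F}{12 F}$ ($S{\left(o,F \right)} = 4 + \frac{\left(-5 + F\right) \frac{1}{0 o + \left(F + F\right)}}{6} = 4 + \frac{\left(-5 + F\right) \frac{1}{0 + 2 F}}{6} = 4 + \frac{\left(-5 + F\right) \frac{1}{2 F}}{6} = 4 + \frac{\frac{1}{2} \frac{1}{F} \left(-5 + F\right)}{6} = 4 + \frac{-5 + F}{12 F}$)
$y S{\left(-4,-4 \right)} + 18912 = - 132 \frac{-5 + 49 \left(-4\right)}{12 \left(-4\right)} + 18912 = - 132 \cdot \frac{1}{12} \left(- \frac{1}{4}\right) \left(-5 - 196\right) + 18912 = - 132 \cdot \frac{1}{12} \left(- \frac{1}{4}\right) \left(-201\right) + 18912 = \left(-132\right) \frac{67}{16} + 18912 = - \frac{2211}{4} + 18912 = \frac{73437}{4}$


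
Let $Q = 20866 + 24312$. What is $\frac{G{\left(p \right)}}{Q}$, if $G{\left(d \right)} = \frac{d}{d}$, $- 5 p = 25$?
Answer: $\frac{1}{45178} \approx 2.2135 \cdot 10^{-5}$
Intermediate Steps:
$p = -5$ ($p = \left(- \frac{1}{5}\right) 25 = -5$)
$G{\left(d \right)} = 1$
$Q = 45178$
$\frac{G{\left(p \right)}}{Q} = 1 \cdot \frac{1}{45178} = \frac{1}{45178}$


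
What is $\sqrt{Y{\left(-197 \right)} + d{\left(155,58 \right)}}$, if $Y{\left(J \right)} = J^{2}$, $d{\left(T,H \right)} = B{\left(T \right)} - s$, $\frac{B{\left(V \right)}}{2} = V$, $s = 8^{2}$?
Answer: $\sqrt{39055} \approx 197.62$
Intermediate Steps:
$s = 64$
$B{\left(V \right)} = 2 V$
$d{\left(T,H \right)} = -64 + 2 T$ ($d{\left(T,H \right)} = 2 T - 64 = -64 + 2 T$)
$\sqrt{Y{\left(-197 \right)} + d{\left(155,58 \right)}} = \sqrt{\left(-197\right)^{2} + \left(-64 + 2 \cdot 155\right)} = \sqrt{38809 + \left(-64 + 310\right)} = \sqrt{38809 + 246} = \sqrt{39055}$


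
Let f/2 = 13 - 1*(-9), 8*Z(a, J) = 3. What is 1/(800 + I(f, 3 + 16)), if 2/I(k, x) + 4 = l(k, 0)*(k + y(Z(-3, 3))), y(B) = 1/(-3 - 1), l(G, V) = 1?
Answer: 159/127208 ≈ 0.0012499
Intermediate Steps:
Z(a, J) = 3/8 (Z(a, J) = (⅛)*3 = 3/8)
f = 44 (f = 2*(13 - 1*(-9)) = 2*(13 + 9) = 2*22 = 44)
y(B) = -¼ (y(B) = 1/(-4) = -¼)
I(k, x) = 2/(-17/4 + k) (I(k, x) = 2/(-4 + 1*(k - ¼)) = 2/(-4 + 1*(-¼ + k)) = 2/(-4 + (-¼ + k)) = 2/(-17/4 + k))
1/(800 + I(f, 3 + 16)) = 1/(800 + 8/(-17 + 4*44)) = 1/(800 + 8/(-17 + 176)) = 1/(800 + 8/159) = 1/(127208/159) = 159/127208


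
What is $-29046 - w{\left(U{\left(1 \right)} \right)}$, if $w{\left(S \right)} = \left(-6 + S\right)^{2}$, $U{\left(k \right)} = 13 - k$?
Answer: $-29082$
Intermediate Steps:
$-29046 - w{\left(U{\left(1 \right)} \right)} = -29046 - \left(-6 + \left(13 - 1\right)\right)^{2} = -29046 - \left(-6 + 12\right)^{2} = -29046 - 6^{2} = -29046 - 36 = -29082$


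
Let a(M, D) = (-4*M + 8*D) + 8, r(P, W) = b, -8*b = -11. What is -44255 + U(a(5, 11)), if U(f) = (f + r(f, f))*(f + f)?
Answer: -32494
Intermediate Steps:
b = 11/8 (b = -1/8*(-11) = 11/8 ≈ 1.3750)
r(P, W) = 11/8
a(M, D) = 8 - 4*M + 8*D
U(f) = 2*f*(11/8 + f) (U(f) = (f + 11/8)*(f + f) = (11/8 + f)*(2*f) = 2*f*(11/8 + f))
-44255 + U(a(5, 11)) = -44255 + (8 - 4*5 + 8*11)*(11 + 8*(8 - 4*5 + 8*11))/4 = -44255 + (8 - 20 + 88)*(11 + 8*(8 - 20 + 88))/4 = -44255 + (1/4)*76*(11 + 8*76) = -44255 + (1/4)*76*(11 + 608) = -44255 + (1/4)*76*619 = -44255 + 11761 = -32494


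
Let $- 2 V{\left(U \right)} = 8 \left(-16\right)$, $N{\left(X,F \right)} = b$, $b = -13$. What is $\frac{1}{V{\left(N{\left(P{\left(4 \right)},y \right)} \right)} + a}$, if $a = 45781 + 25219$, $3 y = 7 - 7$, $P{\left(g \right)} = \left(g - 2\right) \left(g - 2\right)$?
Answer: $\frac{1}{71064} \approx 1.4072 \cdot 10^{-5}$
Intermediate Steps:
$P{\left(g \right)} = \left(-2 + g\right)^{2}$ ($P{\left(g \right)} = \left(-2 + g\right) \left(-2 + g\right) = \left(-2 + g\right)^{2}$)
$y = 0$ ($y = \frac{7 - 7}{3} = \frac{1}{3} \cdot 0 = 0$)
$N{\left(X,F \right)} = -13$
$V{\left(U \right)} = 64$ ($V{\left(U \right)} = - \frac{8 \left(-16\right)}{2} = \left(- \frac{1}{2}\right) \left(-128\right) = 64$)
$a = 71000$
$\frac{1}{V{\left(N{\left(P{\left(4 \right)},y \right)} \right)} + a} = \frac{1}{64 + 71000} = \frac{1}{71064}$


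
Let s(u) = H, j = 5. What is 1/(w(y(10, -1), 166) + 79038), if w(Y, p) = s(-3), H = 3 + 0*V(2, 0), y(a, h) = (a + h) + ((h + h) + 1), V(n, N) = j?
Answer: 1/79041 ≈ 1.2652e-5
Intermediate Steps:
V(n, N) = 5
y(a, h) = 1 + a + 3*h (y(a, h) = (a + h) + (2*h + 1) = (a + h) + (1 + 2*h) = 1 + a + 3*h)
H = 3 (H = 3 + 0*5 = 3 + 0 = 3)
s(u) = 3
w(Y, p) = 3
1/(w(y(10, -1), 166) + 79038) = 1/(3 + 79038) = 1/79041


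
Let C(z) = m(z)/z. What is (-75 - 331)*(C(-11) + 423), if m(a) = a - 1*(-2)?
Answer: -1892772/11 ≈ -1.7207e+5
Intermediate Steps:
m(a) = 2 + a (m(a) = a + 2 = 2 + a)
C(z) = (2 + z)/z
(-75 - 331)*(C(-11) + 423) = (-75 - 331)*((2 - 11)/(-11) + 423) = -406*(-1/11*(-9) + 423) = -406*(9/11 + 423) = -406*4662/11 = -1892772/11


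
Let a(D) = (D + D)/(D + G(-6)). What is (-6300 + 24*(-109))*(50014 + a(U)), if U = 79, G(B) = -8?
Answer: -31662071232/71 ≈ -4.4594e+8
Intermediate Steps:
a(D) = 2*D/(-8 + D) (a(D) = (D + D)/(D - 8) = (2*D)/(-8 + D) = 2*D/(-8 + D))
(-6300 + 24*(-109))*(50014 + a(U)) = (-6300 + 24*(-109))*(50014 + 2*79/(-8 + 79)) = (-6300 - 2616)*(50014 + 2*79/71) = -8916*(50014 + 2*79*(1/71)) = -8916*(50014 + 158/71) = -8916*3551152/71 = -31662071232/71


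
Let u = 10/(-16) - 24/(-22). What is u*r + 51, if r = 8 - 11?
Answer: 4365/88 ≈ 49.602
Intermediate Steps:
u = 41/88 (u = 10*(-1/16) - 24*(-1/22) = -5/8 + 12/11 = 41/88 ≈ 0.46591)
r = -3
u*r + 51 = (41/88)*(-3) + 51 = -123/88 + 51 = 4365/88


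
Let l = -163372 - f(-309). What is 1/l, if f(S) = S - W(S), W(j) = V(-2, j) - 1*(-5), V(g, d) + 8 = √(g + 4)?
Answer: -81533/13295260177 - √2/26590520354 ≈ -6.1325e-6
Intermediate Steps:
V(g, d) = -8 + √(4 + g) (V(g, d) = -8 + √(g + 4) = -8 + √(4 + g))
W(j) = -3 + √2 (W(j) = (-8 + √(4 - 2)) - 1*(-5) = (-8 + √2) + 5 = -3 + √2)
f(S) = 3 + S - √2 (f(S) = S - (-3 + √2) = S + (3 - √2) = 3 + S - √2)
l = -163066 + √2 (l = -163372 - (3 - 309 - √2) = -163372 - (-306 - √2) = -163372 + (306 + √2) = -163066 + √2 ≈ -1.6306e+5)
1/l = 1/(-163066 + √2)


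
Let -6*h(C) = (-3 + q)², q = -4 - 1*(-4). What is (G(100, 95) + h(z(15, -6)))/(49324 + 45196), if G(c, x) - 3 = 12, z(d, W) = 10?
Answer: 27/189040 ≈ 0.00014283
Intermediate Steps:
q = 0 (q = -4 + 4 = 0)
G(c, x) = 15 (G(c, x) = 3 + 12 = 15)
h(C) = -3/2 (h(C) = -(-3 + 0)²/6 = -⅙*(-3)² = -⅙*9 = -3/2)
(G(100, 95) + h(z(15, -6)))/(49324 + 45196) = (15 - 3/2)/(49324 + 45196) = (27/2)/94520 = (27/2)*(1/94520) = 27/189040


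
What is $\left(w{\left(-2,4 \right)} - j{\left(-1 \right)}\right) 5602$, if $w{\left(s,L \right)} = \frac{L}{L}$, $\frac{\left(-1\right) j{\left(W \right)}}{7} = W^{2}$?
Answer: $44816$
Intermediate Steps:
$j{\left(W \right)} = - 7 W^{2}$
$w{\left(s,L \right)} = 1$
$\left(w{\left(-2,4 \right)} - j{\left(-1 \right)}\right) 5602 = \left(1 - - 7 \left(-1\right)^{2}\right) 5602 = \left(1 - \left(-7\right) 1\right) 5602 = \left(1 - -7\right) 5602 = \left(1 + 7\right) 5602 = 8 \cdot 5602 = 44816$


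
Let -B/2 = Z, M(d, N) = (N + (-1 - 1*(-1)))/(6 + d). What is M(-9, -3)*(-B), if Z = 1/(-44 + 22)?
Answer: -1/11 ≈ -0.090909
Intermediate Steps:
M(d, N) = N/(6 + d) (M(d, N) = (N + (-1 + 1))/(6 + d) = (N + 0)/(6 + d) = N/(6 + d))
Z = -1/22 (Z = 1/(-22) = -1/22 ≈ -0.045455)
B = 1/11 (B = -2*(-1/22) = 1/11 ≈ 0.090909)
M(-9, -3)*(-B) = (-3/(6 - 9))*(-1*1/11) = -3/(-3)*(-1/11) = -3*(-⅓)*(-1/11) = 1*(-1/11) = -1/11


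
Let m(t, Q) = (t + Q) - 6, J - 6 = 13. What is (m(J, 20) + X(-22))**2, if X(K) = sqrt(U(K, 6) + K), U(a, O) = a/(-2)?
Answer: (33 + I*sqrt(11))**2 ≈ 1078.0 + 218.9*I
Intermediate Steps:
U(a, O) = -a/2 (U(a, O) = a*(-1/2) = -a/2)
J = 19 (J = 6 + 13 = 19)
m(t, Q) = -6 + Q + t (m(t, Q) = (Q + t) - 6 = -6 + Q + t)
X(K) = sqrt(2)*sqrt(K)/2 (X(K) = sqrt(-K/2 + K) = sqrt(K/2) = sqrt(2)*sqrt(K)/2)
(m(J, 20) + X(-22))**2 = ((-6 + 20 + 19) + sqrt(2)*sqrt(-22)/2)**2 = (33 + sqrt(2)*(I*sqrt(22))/2)**2 = (33 + I*sqrt(11))**2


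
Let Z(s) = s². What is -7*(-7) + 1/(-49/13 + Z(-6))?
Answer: 20544/419 ≈ 49.031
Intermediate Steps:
-7*(-7) + 1/(-49/13 + Z(-6)) = -7*(-7) + 1/(-49/13 + (-6)²) = 49 + 1/(-49*1/13 + 36) = 49 + 1/(-49/13 + 36) = 49 + 1/(419/13) = 49 + 13/419 = 20544/419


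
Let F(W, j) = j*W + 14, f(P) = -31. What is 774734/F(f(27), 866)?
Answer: -387367/13416 ≈ -28.874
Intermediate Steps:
F(W, j) = 14 + W*j (F(W, j) = W*j + 14 = 14 + W*j)
774734/F(f(27), 866) = 774734/(14 - 31*866) = 774734/(14 - 26846) = 774734/(-26832) = 774734*(-1/26832) = -387367/13416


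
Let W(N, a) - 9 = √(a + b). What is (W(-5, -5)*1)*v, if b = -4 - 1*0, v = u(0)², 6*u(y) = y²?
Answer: 0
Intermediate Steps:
u(y) = y²/6
v = 0 (v = ((⅙)*0²)² = ((⅙)*0)² = 0² = 0)
b = -4 (b = -4 + 0 = -4)
W(N, a) = 9 + √(-4 + a) (W(N, a) = 9 + √(a - 4) = 9 + √(-4 + a))
(W(-5, -5)*1)*v = ((9 + √(-4 - 5))*1)*0 = ((9 + √(-9))*1)*0 = ((9 + 3*I)*1)*0 = (9 + 3*I)*0 = 0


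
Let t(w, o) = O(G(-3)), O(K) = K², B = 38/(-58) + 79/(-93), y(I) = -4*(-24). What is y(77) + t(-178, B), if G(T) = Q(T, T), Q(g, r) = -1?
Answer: 97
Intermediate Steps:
y(I) = 96
G(T) = -1
B = -4058/2697 (B = 38*(-1/58) + 79*(-1/93) = -19/29 - 79/93 = -4058/2697 ≈ -1.5046)
t(w, o) = 1 (t(w, o) = (-1)² = 1)
y(77) + t(-178, B) = 96 + 1 = 97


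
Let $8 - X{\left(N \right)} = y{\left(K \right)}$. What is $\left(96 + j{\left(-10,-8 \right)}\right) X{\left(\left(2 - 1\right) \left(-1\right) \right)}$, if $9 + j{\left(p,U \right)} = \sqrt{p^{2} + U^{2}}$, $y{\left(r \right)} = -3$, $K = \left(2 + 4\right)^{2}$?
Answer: $957 + 22 \sqrt{41} \approx 1097.9$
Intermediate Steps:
$K = 36$ ($K = 6^{2} = 36$)
$X{\left(N \right)} = 11$ ($X{\left(N \right)} = 8 - -3 = 8 + 3 = 11$)
$j{\left(p,U \right)} = -9 + \sqrt{U^{2} + p^{2}}$ ($j{\left(p,U \right)} = -9 + \sqrt{p^{2} + U^{2}} = -9 + \sqrt{U^{2} + p^{2}}$)
$\left(96 + j{\left(-10,-8 \right)}\right) X{\left(\left(2 - 1\right) \left(-1\right) \right)} = \left(96 - \left(9 - \sqrt{\left(-8\right)^{2} + \left(-10\right)^{2}}\right)\right) 11 = \left(96 - \left(9 - \sqrt{64 + 100}\right)\right) 11 = \left(96 - \left(9 - \sqrt{164}\right)\right) 11 = \left(96 - \left(9 - 2 \sqrt{41}\right)\right) 11 = \left(87 + 2 \sqrt{41}\right) 11 = 957 + 22 \sqrt{41}$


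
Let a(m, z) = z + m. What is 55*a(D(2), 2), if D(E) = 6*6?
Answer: 2090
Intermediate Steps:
D(E) = 36
a(m, z) = m + z
55*a(D(2), 2) = 55*(36 + 2) = 55*38 = 2090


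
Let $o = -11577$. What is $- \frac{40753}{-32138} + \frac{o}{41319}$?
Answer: $\frac{437270527}{442636674} \approx 0.98788$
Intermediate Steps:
$- \frac{40753}{-32138} + \frac{o}{41319} = - \frac{40753}{-32138} - \frac{11577}{41319} = \left(-40753\right) \left(- \frac{1}{32138}\right) - \frac{3859}{13773} = \frac{40753}{32138} - \frac{3859}{13773} = \frac{437270527}{442636674}$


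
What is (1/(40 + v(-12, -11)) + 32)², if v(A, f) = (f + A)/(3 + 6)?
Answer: 116488849/113569 ≈ 1025.7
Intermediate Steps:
v(A, f) = A/9 + f/9 (v(A, f) = (A + f)/9 = (A + f)*(⅑) = A/9 + f/9)
(1/(40 + v(-12, -11)) + 32)² = (1/(40 + ((⅑)*(-12) + (⅑)*(-11))) + 32)² = (1/(40 + (-4/3 - 11/9)) + 32)² = (1/(40 - 23/9) + 32)² = (1/(337/9) + 32)² = (9/337 + 32)² = (10793/337)² = 116488849/113569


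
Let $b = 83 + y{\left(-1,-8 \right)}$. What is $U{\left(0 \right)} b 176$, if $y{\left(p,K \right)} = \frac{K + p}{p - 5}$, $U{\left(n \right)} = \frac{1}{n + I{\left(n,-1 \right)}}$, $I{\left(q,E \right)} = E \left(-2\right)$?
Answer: $7436$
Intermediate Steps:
$I{\left(q,E \right)} = - 2 E$
$U{\left(n \right)} = \frac{1}{2 + n}$ ($U{\left(n \right)} = \frac{1}{n - -2} = \frac{1}{n + 2} = \frac{1}{2 + n}$)
$y{\left(p,K \right)} = \frac{K + p}{-5 + p}$
$b = \frac{169}{2}$ ($b = 83 + \frac{-8 - 1}{-5 - 1} = 83 + \frac{1}{-6} \left(-9\right) = 83 - - \frac{3}{2} = 83 + \frac{3}{2} = \frac{169}{2} \approx 84.5$)
$U{\left(0 \right)} b 176 = \frac{1}{2 + 0} \cdot \frac{169}{2} \cdot 176 = \frac{1}{2} \cdot \frac{169}{2} \cdot 176 = \frac{169}{4} \cdot 176 = 7436$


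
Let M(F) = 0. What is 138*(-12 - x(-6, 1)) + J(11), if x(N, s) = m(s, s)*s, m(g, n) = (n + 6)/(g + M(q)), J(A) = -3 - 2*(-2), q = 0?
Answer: -2621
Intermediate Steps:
J(A) = 1 (J(A) = -3 + 4 = 1)
m(g, n) = (6 + n)/g (m(g, n) = (n + 6)/(g + 0) = (6 + n)/g)
x(N, s) = 6 + s (x(N, s) = ((6 + s)/s)*s = 6 + s)
138*(-12 - x(-6, 1)) + J(11) = 138*(-12 - (6 + 1)) + 1 = 138*(-12 - 1*7) + 1 = 138*(-12 - 7) + 1 = 138*(-19) + 1 = -2622 + 1 = -2621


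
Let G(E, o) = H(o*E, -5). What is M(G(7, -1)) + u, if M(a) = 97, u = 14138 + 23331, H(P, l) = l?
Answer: 37566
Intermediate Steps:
G(E, o) = -5
u = 37469
M(G(7, -1)) + u = 97 + 37469 = 37566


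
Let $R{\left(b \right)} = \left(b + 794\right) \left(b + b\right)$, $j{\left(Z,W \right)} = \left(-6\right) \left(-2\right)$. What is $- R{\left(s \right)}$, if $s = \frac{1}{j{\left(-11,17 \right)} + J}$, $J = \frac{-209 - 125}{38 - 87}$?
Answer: $- \frac{35873733}{425042} \approx -84.4$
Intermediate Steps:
$j{\left(Z,W \right)} = 12$
$J = \frac{334}{49}$ ($J = - \frac{334}{-49} = \left(-334\right) \left(- \frac{1}{49}\right) = \frac{334}{49} \approx 6.8163$)
$s = \frac{49}{922}$ ($s = \frac{1}{12 + \frac{334}{49}} = \frac{1}{\frac{922}{49}} = \frac{49}{922} \approx 0.053145$)
$R{\left(b \right)} = 2 b \left(794 + b\right)$ ($R{\left(b \right)} = \left(794 + b\right) 2 b = 2 b \left(794 + b\right)$)
$- R{\left(s \right)} = - \frac{2 \cdot 49 \left(794 + \frac{49}{922}\right)}{922} = - \frac{2 \cdot 49 \cdot 732117}{922 \cdot 922} = \left(-1\right) \frac{35873733}{425042} = - \frac{35873733}{425042}$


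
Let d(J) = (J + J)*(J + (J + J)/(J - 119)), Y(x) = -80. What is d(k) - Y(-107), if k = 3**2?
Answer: 13148/55 ≈ 239.05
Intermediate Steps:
k = 9
d(J) = 2*J*(J + 2*J/(-119 + J)) (d(J) = (2*J)*(J + (2*J)/(-119 + J)) = (2*J)*(J + 2*J/(-119 + J)) = 2*J*(J + 2*J/(-119 + J)))
d(k) - Y(-107) = 2*9**2*(-117 + 9)/(-119 + 9) - 1*(-80) = 2*81*(-108)/(-110) + 80 = 2*81*(-1/110)*(-108) + 80 = 8748/55 + 80 = 13148/55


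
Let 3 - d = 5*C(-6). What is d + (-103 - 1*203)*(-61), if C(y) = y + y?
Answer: 18729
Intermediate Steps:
C(y) = 2*y
d = 63 (d = 3 - 5*2*(-6) = 3 - 5*(-12) = 3 - 1*(-60) = 3 + 60 = 63)
d + (-103 - 1*203)*(-61) = 63 + (-103 - 1*203)*(-61) = 63 + (-103 - 203)*(-61) = 63 - 306*(-61) = 63 + 18666 = 18729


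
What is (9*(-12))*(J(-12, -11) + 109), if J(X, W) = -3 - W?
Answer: -12636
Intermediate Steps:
(9*(-12))*(J(-12, -11) + 109) = (9*(-12))*((-3 - 1*(-11)) + 109) = -108*((-3 + 11) + 109) = -108*(8 + 109) = -108*117 = -12636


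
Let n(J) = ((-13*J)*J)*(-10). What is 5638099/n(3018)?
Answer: 5638099/1184082120 ≈ 0.0047616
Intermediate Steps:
n(J) = 130*J² (n(J) = -13*J²*(-10) = 130*J²)
5638099/n(3018) = 5638099/((130*3018²)) = 5638099/((130*9108324)) = 5638099/1184082120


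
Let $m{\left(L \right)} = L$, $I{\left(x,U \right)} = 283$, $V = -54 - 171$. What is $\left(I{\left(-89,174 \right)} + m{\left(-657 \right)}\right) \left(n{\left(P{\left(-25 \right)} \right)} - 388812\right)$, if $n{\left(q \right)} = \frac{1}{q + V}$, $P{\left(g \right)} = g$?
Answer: $\frac{18176961187}{125} \approx 1.4542 \cdot 10^{8}$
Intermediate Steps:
$V = -225$
$n{\left(q \right)} = \frac{1}{-225 + q}$ ($n{\left(q \right)} = \frac{1}{q - 225} = \frac{1}{-225 + q}$)
$\left(I{\left(-89,174 \right)} + m{\left(-657 \right)}\right) \left(n{\left(P{\left(-25 \right)} \right)} - 388812\right) = \left(283 - 657\right) \left(\frac{1}{-225 - 25} - 388812\right) = - 374 \left(\frac{1}{-250} - 388812\right) = - 374 \left(- \frac{1}{250} - 388812\right) = \left(-374\right) \left(- \frac{97203001}{250}\right) = \frac{18176961187}{125}$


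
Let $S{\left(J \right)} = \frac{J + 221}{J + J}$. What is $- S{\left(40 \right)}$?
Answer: $- \frac{261}{80} \approx -3.2625$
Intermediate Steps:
$S{\left(J \right)} = \frac{221 + J}{2 J}$
$- S{\left(40 \right)} = - \frac{221 + 40}{2 \cdot 40} = - \frac{261}{2 \cdot 40} = \left(-1\right) \frac{261}{80} = - \frac{261}{80}$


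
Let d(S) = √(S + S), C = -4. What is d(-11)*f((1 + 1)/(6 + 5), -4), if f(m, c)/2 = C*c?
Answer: 32*I*√22 ≈ 150.09*I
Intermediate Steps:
d(S) = √2*√S (d(S) = √(2*S) = √2*√S)
f(m, c) = -8*c (f(m, c) = 2*(-4*c) = -8*c)
d(-11)*f((1 + 1)/(6 + 5), -4) = (√2*√(-11))*(-8*(-4)) = (√2*(I*√11))*32 = (I*√22)*32 = 32*I*√22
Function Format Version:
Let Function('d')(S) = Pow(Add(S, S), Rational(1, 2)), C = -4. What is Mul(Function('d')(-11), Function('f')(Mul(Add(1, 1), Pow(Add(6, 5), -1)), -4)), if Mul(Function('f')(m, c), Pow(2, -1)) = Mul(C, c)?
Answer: Mul(32, I, Pow(22, Rational(1, 2))) ≈ Mul(150.09, I)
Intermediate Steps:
Function('d')(S) = Mul(Pow(2, Rational(1, 2)), Pow(S, Rational(1, 2))) (Function('d')(S) = Pow(Mul(2, S), Rational(1, 2)) = Mul(Pow(2, Rational(1, 2)), Pow(S, Rational(1, 2))))
Function('f')(m, c) = Mul(-8, c) (Function('f')(m, c) = Mul(2, Mul(-4, c)) = Mul(-8, c))
Mul(Function('d')(-11), Function('f')(Mul(Add(1, 1), Pow(Add(6, 5), -1)), -4)) = Mul(Mul(Pow(2, Rational(1, 2)), Pow(-11, Rational(1, 2))), Mul(-8, -4)) = Mul(Mul(Pow(2, Rational(1, 2)), Mul(I, Pow(11, Rational(1, 2)))), 32) = Mul(Mul(I, Pow(22, Rational(1, 2))), 32) = Mul(32, I, Pow(22, Rational(1, 2)))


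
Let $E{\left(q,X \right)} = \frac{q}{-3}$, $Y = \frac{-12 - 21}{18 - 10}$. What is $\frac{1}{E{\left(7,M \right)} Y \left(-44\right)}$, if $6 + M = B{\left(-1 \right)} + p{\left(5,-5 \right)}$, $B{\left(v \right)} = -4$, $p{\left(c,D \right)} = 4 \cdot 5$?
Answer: $- \frac{2}{847} \approx -0.0023613$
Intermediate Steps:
$p{\left(c,D \right)} = 20$
$M = 10$ ($M = -6 + \left(-4 + 20\right) = -6 + 16 = 10$)
$Y = - \frac{33}{8} \approx -4.125$
$E{\left(q,X \right)} = - \frac{q}{3}$ ($E{\left(q,X \right)} = q \left(- \frac{1}{3}\right) = - \frac{q}{3}$)
$\frac{1}{E{\left(7,M \right)} Y \left(-44\right)} = \frac{1}{\left(- \frac{1}{3}\right) 7 \left(- \frac{33}{8}\right) \left(-44\right)} = \frac{1}{\left(- \frac{7}{3}\right) \left(- \frac{33}{8}\right) \left(-44\right)} = \frac{1}{\frac{77}{8} \left(-44\right)} = \frac{1}{- \frac{847}{2}} = - \frac{2}{847}$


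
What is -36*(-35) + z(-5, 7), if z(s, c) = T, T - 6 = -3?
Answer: 1263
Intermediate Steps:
T = 3 (T = 6 - 3 = 3)
z(s, c) = 3
-36*(-35) + z(-5, 7) = -36*(-35) + 3 = 1260 + 3 = 1263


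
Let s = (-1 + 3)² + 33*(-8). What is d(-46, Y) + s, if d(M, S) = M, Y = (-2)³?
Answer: -306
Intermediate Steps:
Y = -8
s = -260 (s = 2² - 264 = 4 - 264 = -260)
d(-46, Y) + s = -46 - 260 = -306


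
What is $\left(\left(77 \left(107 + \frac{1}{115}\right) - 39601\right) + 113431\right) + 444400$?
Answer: $\frac{60544012}{115} \approx 5.2647 \cdot 10^{5}$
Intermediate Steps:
$\left(\left(77 \left(107 + \frac{1}{115}\right) - 39601\right) + 113431\right) + 444400 = \left(\left(77 \cdot \frac{12306}{115} - 39601\right) + 113431\right) + 444400 = \left(\left(\frac{947562}{115} - 39601\right) + 113431\right) + 444400 = \left(- \frac{3606553}{115} + 113431\right) + 444400 = \frac{9438012}{115} + 444400 = \frac{60544012}{115}$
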